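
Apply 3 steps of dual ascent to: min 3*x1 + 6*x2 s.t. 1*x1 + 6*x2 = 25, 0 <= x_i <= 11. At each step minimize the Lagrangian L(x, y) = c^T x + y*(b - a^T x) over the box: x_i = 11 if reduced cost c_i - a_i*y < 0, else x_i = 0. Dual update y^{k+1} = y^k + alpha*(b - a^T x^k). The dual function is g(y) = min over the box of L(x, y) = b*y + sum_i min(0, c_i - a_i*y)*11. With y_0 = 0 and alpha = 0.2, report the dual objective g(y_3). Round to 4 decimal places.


Dual ascent for LP: min 3*x1 + 6*x2, 1*x1 + 6*x2 = 25, 0 <= x_i <= 11
Step 1: y^k = 0.0, reduced costs: (3.0, 6.0)
  x^k = (0.0, 0.0), subgradient = b - a^T x = 25.0
  y^{k+1} = 0.0 + 0.2*25.0 = 5.0
Step 2: y^k = 5.0, reduced costs: (-2.0, -24.0)
  x^k = (11.0, 11.0), subgradient = b - a^T x = -52.0
  y^{k+1} = 5.0 + 0.2*-52.0 = -5.4
Step 3: y^k = -5.4, reduced costs: (8.4, 38.4)
  x^k = (0.0, 0.0), subgradient = b - a^T x = 25.0
  y^{k+1} = -5.4 + 0.2*25.0 = -0.4
Dual objective at y_3 = -0.4: reduced costs (3.4, 8.4), box minimizer x = (0.0, 0.0)
g(y_3) = b*y + (c1 - a1*y)*x1 + (c2 - a2*y)*x2 = 25*(-0.4) + 3.4*0.0 + 8.4*0.0 = -10.0 + 0.0 + 0.0 = -10.0


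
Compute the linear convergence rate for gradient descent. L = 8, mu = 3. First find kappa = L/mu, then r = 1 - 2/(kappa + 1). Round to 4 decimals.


Step 1: Compute the condition number.
kappa = L/mu = 8/3 = 2.6667
Step 2: Compute the convergence rate.
r = 1 - 2/(kappa + 1) = 1 - 2*mu/(L + mu) = (L - mu)/(L + mu) = 5/11 = 0.4545


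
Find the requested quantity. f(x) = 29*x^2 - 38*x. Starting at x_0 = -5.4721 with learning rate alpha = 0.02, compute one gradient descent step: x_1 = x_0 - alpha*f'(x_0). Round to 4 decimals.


We compute the gradient at x_0 and apply the update.
f'(x) = 58*x - 38
f'(-5.4721) = 58*-5.4721 - 38 = -355.3818
x_1 = -5.4721 - 0.02*-355.3818 = 1.6355


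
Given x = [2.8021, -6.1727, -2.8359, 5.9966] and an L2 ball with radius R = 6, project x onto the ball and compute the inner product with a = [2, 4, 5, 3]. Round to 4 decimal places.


Step 1: Compute ||x|| (intermediates to 6 decimals).
||x|| = sqrt(2.8021^2 + (-6.1727)^2 + (-2.8359)^2 + 5.9966^2) = 9.484489
Step 2: Project.
Since ||x|| > R, scale = R/||x|| = 6/9.484489 = 0.632612, proj(x) = scale * x
proj(x) = [1.772642, -3.904924, -1.794024, 3.793521]
Step 3: Dot product.
a^T * proj(x) = 2*1.772642 + 4*(-3.904924) + 5*(-1.794024) + 3*3.793521 = -9.664


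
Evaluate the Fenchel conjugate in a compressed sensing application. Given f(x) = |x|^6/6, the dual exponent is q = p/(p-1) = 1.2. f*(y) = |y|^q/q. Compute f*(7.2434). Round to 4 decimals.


The conjugate exponent q satisfies 1/p + 1/q = 1.
p = 6, so q = 6/(6 - 1) = 1.2
|y|^q = 7.2434^1.2 = 10.7629
f*(7.2434) = 10.7629 / 1.2 = 8.9691


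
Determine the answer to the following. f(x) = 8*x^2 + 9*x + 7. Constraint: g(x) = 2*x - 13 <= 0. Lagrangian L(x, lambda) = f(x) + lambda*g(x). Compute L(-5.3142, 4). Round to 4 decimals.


Step 1: Evaluate f(x).
f(-5.3142) = 8*(-5.3142)^2 + 9*(-5.3142) + 7 = 185.098
Step 2: Evaluate g(x).
g(-5.3142) = 2*-5.3142 - 13 = -23.6284
Step 3: Compute Lagrangian.
L = 185.098 + 4*-23.6284 = 90.5844


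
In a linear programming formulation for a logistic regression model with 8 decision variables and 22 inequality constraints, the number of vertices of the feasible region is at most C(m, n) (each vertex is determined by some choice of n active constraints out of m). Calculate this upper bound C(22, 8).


Each vertex corresponds to some choice of n active constraints out of m, so the number of vertices is at most C(m, n) = m! / (n!(m-n)!).
m = 22, n = 8
Numerator: 22 * 21 * 20 * 19 * 18 * 17 * 16 * 15
Denominator: 8! = 40320
C(22, 8) = 319770


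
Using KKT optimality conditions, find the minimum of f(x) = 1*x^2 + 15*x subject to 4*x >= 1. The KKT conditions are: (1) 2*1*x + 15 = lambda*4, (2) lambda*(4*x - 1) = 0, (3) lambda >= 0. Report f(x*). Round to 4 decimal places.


Step 1: Try lambda = 0 (constraint inactive).
x_unc = -15/(2*1) = -7.5
Check: 4*-7.5 = -30.0 < 1 -- violated!
Step 2: Constraint must be active: 4*x = 1
x* = 1/4 = 0.25
lambda = (2*1*0.25 + 15)/4 = 3.875
Step 3: Compute optimal value.
f(x*) = 1*0.25^2 + 15*0.25 = 3.8125


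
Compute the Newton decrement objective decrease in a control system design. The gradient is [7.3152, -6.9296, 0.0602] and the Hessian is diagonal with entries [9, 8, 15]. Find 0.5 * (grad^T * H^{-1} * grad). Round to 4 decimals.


Step 1: H is diagonal, so H^(-1) * g = [0.8128, -0.8662, 0.004].
Step 2: g^T H^(-1) g = sum_i g_i^2 / H_ii
  = (7.3152)^2/9 + (-6.9296)^2/8 + (0.0602)^2/15
  = 5.9458 + 6.0024 + 0.0002 = 11.9485
Step 3: Objective decrease = 0.5 * g^T H^(-1) g = 5.9742


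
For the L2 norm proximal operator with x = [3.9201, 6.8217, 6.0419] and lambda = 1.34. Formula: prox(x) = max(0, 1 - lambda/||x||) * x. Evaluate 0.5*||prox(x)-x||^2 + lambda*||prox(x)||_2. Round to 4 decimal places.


Step 1: Compute ||x||.
||x|| = 9.92
Step 2: Compute scaling factor.
scale = max(0, 1 - 1.34/9.92) = 0.8649
Step 3: prox(x) = [3.3906, 5.9002, 5.2258]
||prox(x)|| = 8.58
Step 4: Proximal objective.
0.5*||prox-x||^2 = 0.8978
lambda*||prox|| = 11.4972
Total = 12.3951


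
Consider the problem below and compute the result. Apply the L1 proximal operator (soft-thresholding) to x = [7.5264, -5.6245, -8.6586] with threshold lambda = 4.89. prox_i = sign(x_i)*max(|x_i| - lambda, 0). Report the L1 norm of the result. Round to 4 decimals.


Soft-thresholding with lambda = 4.89:
prox(7.5264) = sign(7.5264)*max(|7.5264| - 4.89, 0) = 2.6364
prox(-5.6245) = sign(-5.6245)*max(|-5.6245| - 4.89, 0) = -0.7345
prox(-8.6586) = sign(-8.6586)*max(|-8.6586| - 4.89, 0) = -3.7686
prox(x) = [2.6364, -0.7345, -3.7686]
||prox(x)||_1 = 2.6364 + 0.7345 + 3.7686 = 7.1395


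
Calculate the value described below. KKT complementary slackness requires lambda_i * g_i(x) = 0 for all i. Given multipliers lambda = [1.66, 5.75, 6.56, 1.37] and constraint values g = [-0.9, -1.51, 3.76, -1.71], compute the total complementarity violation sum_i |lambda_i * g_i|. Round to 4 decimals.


KKT complementary slackness check:
lambda_1 * g_1 = 1.66 * -0.9 = -1.494
lambda_2 * g_2 = 5.75 * -1.51 = -8.6825
lambda_3 * g_3 = 6.56 * 3.76 = 24.6656
lambda_4 * g_4 = 1.37 * -1.71 = -2.3427
Total violation = 1.494 + 8.6825 + 24.6656 + 2.3427 = 37.1848


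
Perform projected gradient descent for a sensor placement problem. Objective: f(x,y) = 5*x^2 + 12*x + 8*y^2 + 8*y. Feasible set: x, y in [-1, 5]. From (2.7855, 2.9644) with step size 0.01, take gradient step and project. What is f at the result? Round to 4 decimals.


Step 1: Compute gradient at (2.7855, 2.9644).
grad_x = 2*5*2.7855 + 12 = 39.855
grad_y = 2*8*2.9644 + 8 = 55.4304
Step 2: Gradient step.
x_raw = 2.7855 - 0.01*39.855 = 2.387
y_raw = 2.9644 - 0.01*55.4304 = 2.4101
Step 3: Project onto [-1, 5].
x_proj = clip(2.387) = 2.387
y_proj = clip(2.4101) = 2.4101
Step 4: Evaluate f.
f(2.387, 2.4101) = 122.8803


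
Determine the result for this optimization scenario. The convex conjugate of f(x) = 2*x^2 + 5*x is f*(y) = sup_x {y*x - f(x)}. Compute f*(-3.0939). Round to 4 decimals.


f*(y) = sup_x {y*x - a*x^2 - b*x} = sup_x {(y-b)*x - a*x^2}
FOC: (y - b) - 2a*x = 0 => x* = (y - b)/(2a)
x* = (-3.0939 - 5)/(2*2) = -2.0235
f*(-3.0939) = (y-b)^2/(4a) = (-3.0939 - 5)^2/(4*2)
= 65.5112/8 = 8.1889


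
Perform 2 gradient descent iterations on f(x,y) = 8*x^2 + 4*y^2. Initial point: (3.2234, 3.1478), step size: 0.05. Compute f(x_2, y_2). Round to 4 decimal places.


Gradient descent on f(x,y) = 8*x^2 + 4*y^2.
Starting point: (3.2234, 3.1478), alpha = 0.05
Step 1: grad_x = 2*8*3.2234 = 51.5744, grad_y = 2*4*3.1478 = 25.1824
  x_1 = 3.2234 - 0.05*51.5744 = 0.6447
  y_1 = 3.1478 - 0.05*25.1824 = 1.8887
Step 2: grad_x = 2*8*0.6447 = 10.3149, grad_y = 2*4*1.8887 = 15.1094
  x_2 = 0.6447 - 0.05*10.3149 = 0.1289
  y_2 = 1.8887 - 0.05*15.1094 = 1.1332
f(0.1289, 1.1332) = 8*0.1289^2 + 4*1.1332^2 = 5.2696


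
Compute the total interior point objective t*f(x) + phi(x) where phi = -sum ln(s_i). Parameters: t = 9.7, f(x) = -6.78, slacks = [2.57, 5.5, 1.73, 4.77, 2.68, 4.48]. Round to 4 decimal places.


Step 1: Compute log-barrier.
ln values: [0.9439, 1.7047, 0.5481, 1.5623, 0.9858, 1.4996]
phi = -(0.9439 + 1.7047 + 0.5481 + 1.5623 + 0.9858 + 1.4996) = -7.2446
Step 2: Compute augmented objective.
t*f(x) = 9.7*-6.78 = -65.766
Total = -65.766 - 7.2446 = -73.0106


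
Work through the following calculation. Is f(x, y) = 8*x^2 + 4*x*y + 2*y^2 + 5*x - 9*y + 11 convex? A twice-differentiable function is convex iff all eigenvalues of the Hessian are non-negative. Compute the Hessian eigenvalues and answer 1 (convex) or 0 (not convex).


The Hessian of f(x,y) = 8*x^2 + 4*x*y + 2*y^2 + 5*x - 9*y + 11 is:
H = [[16, 4], [4, 4]]
Trace = 16 + 4 = 20
Determinant = 16*4 - (4)^2 = 48
Discriminant = (20)^2 - 4*48 = 208.0
Eigenvalues: lambda_1 = 2.7889, lambda_2 = 17.2111
The function is convex.

1


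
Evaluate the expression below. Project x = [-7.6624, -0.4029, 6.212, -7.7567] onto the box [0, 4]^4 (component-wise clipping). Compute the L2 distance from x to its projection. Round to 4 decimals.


Project each component onto [0, 4].
clip(-7.6624) = 0.0, clip(-0.4029) = 0.0, clip(6.212) = 4.0, clip(-7.7567) = 0.0
Projection = [0.0, 0.0, 4.0, 0.0]
Squared diffs: [58.7124, 0.1623, 4.8929, 60.1664]
Distance = sqrt(123.934) = 11.1326


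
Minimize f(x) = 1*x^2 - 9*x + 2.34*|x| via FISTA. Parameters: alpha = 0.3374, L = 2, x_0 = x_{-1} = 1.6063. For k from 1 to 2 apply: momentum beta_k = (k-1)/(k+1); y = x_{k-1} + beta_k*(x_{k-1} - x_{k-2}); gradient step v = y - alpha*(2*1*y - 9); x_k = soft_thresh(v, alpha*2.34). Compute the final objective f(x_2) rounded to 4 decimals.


FISTA on f(x) = 1*x^2 - 9*x + 2.34*|x|
L = 2, alpha = 0.3374
Iteration 1: beta = 0.0, y = 1.6063 + 0.0*(1.6063 - 1.6063) = 1.6063
  grad(y) = -5.7874, v = y - alpha*grad = 3.559
  prox(v) = soft_thresh(3.559, 0.7895) = 2.7695
Iteration 2: beta = 0.3333, y = 2.7695 + 0.3333*(2.7695 - 1.6063) = 3.1572
  grad(y) = -2.6857, v = y - alpha*grad = 4.0633
  prox(v) = soft_thresh(4.0633, 0.7895) = 3.2738
f(x_2) = 1*3.2738^2 - 9*3.2738 + 2.34*|3.2738| = -11.0857


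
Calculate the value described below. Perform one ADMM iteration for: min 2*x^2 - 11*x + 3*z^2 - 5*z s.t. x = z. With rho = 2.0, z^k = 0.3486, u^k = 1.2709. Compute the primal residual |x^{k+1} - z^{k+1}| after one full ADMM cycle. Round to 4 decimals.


ADMM iteration with rho = 2.0, z^k = 0.3486, u^k = 1.2709
Step 1: x-update.
Minimize 2*x^2 - 11*x + (2.0/2)*(x - 0.3486 + 1.2709)^2
FOC: (2*2 + 2.0)*x = 11 + 2.0*(0.3486 - 1.2709)
x^{k+1} = 1.5259
Step 2: z-update.
Minimize 3*z^2 - 5*z + (2.0/2)*(1.5259 - z + 1.2709)^2
FOC: (2*3 + 2.0)*z = 5 + 2.0*(1.5259 + 1.2709)
z^{k+1} = 1.3242
Step 3: u-update.
u^{k+1} = 1.2709 + 1.5259 - 1.3242 = 1.4726
Step 4: Primal residual = |1.5259 - 1.3242| = 0.2017


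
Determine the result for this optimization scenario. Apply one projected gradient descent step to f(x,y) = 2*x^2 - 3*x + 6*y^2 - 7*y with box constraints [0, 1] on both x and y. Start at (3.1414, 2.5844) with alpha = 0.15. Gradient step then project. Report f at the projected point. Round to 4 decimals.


Step 1: Compute gradient at (3.1414, 2.5844).
grad_x = 2*2*3.1414 - 3 = 9.5656
grad_y = 2*6*2.5844 - 7 = 24.0128
Step 2: Gradient step.
x_raw = 3.1414 - 0.15*9.5656 = 1.7066
y_raw = 2.5844 - 0.15*24.0128 = -1.0175
Step 3: Project onto [0, 1].
x_proj = clip(1.7066) = 1.0
y_proj = clip(-1.0175) = 0.0
Step 4: Evaluate f.
f(1.0, 0.0) = -1.0


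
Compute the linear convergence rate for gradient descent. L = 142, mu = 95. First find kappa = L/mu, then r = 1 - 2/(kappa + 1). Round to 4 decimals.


Step 1: Compute the condition number.
kappa = L/mu = 142/95 = 1.4947
Step 2: Compute the convergence rate.
r = 1 - 2/(kappa + 1) = 1 - 2*mu/(L + mu) = (L - mu)/(L + mu) = 47/237 = 0.1983


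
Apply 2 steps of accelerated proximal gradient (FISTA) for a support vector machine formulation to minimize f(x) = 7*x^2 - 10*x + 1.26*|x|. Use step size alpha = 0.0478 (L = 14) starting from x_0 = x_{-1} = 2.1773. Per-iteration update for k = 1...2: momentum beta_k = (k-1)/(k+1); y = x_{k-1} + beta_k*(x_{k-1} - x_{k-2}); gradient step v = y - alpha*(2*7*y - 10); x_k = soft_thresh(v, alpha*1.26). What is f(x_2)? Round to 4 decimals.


FISTA on f(x) = 7*x^2 - 10*x + 1.26*|x|
L = 14, alpha = 0.0478
Iteration 1: beta = 0.0, y = 2.1773 + 0.0*(2.1773 - 2.1773) = 2.1773
  grad(y) = 20.4822, v = y - alpha*grad = 1.1983
  prox(v) = soft_thresh(1.1983, 0.0602) = 1.138
Iteration 2: beta = 0.3333, y = 1.138 + 0.3333*(1.138 - 2.1773) = 0.7916
  grad(y) = 1.0824, v = y - alpha*grad = 0.7399
  prox(v) = soft_thresh(0.7399, 0.0602) = 0.6796
f(x_2) = 7*0.6796^2 - 10*0.6796 + 1.26*|0.6796| = -2.7067


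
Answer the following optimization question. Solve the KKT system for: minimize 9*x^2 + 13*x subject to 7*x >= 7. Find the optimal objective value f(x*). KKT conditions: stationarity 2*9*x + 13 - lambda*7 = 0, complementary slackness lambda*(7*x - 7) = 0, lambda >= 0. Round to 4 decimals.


Step 1: Try lambda = 0 (constraint inactive).
x_unc = -13/(2*9) = -0.7222
Check: 7*-0.7222 = -5.0554 < 7 -- violated!
Step 2: Constraint must be active: 7*x = 7
x* = 7/7 = 1.0
lambda = (2*9*1.0 + 13)/7 = 4.4286
Step 3: Compute optimal value.
f(x*) = 9*1.0^2 + 13*1.0 = 22.0


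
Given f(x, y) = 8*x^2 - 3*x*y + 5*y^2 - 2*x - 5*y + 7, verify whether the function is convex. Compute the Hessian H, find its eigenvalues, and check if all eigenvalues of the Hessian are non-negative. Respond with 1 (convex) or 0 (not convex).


The Hessian of f(x,y) = 8*x^2 - 3*x*y + 5*y^2 - 2*x - 5*y + 7 is:
H = [[16, -3], [-3, 10]]
Trace = 16 + 10 = 26
Determinant = 16*10 - (-3)^2 = 151
Discriminant = (26)^2 - 4*151 = 72.0
Eigenvalues: lambda_1 = 8.7574, lambda_2 = 17.2426
The function is convex.

1


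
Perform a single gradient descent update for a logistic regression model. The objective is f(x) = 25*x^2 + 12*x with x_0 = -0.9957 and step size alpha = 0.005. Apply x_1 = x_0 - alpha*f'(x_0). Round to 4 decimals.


We compute the gradient at x_0 and apply the update.
f'(x) = 50*x + 12
f'(-0.9957) = 50*-0.9957 + 12 = -37.785
x_1 = -0.9957 - 0.005*-37.785 = -0.8068


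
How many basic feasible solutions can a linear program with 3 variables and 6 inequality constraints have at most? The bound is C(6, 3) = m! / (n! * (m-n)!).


Each vertex corresponds to some choice of n active constraints out of m, so the number of vertices is at most C(m, n) = m! / (n!(m-n)!).
m = 6, n = 3
Numerator: 6 * 5 * 4
Denominator: 3! = 6
C(6, 3) = 20


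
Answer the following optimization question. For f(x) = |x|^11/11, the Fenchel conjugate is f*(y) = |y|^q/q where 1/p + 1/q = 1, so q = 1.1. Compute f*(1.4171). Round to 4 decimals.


The conjugate exponent q satisfies 1/p + 1/q = 1.
p = 11, so q = 11/(11 - 1) = 1.1
|y|^q = 1.4171^1.1 = 1.4674
f*(1.4171) = 1.4674 / 1.1 = 1.334


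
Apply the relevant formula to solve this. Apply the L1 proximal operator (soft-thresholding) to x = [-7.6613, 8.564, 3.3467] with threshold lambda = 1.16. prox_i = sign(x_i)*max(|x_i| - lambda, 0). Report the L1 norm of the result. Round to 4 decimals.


Soft-thresholding with lambda = 1.16:
prox(-7.6613) = sign(-7.6613)*max(|-7.6613| - 1.16, 0) = -6.5013
prox(8.564) = sign(8.564)*max(|8.564| - 1.16, 0) = 7.404
prox(3.3467) = sign(3.3467)*max(|3.3467| - 1.16, 0) = 2.1867
prox(x) = [-6.5013, 7.404, 2.1867]
||prox(x)||_1 = 6.5013 + 7.404 + 2.1867 = 16.092


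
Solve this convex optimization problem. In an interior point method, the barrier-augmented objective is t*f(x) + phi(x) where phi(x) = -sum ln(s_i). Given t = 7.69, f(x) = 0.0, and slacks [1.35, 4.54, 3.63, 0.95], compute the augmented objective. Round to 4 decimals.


Step 1: Compute log-barrier.
ln values: [0.3001, 1.5129, 1.2892, -0.0513]
phi = -(0.3001 + 1.5129 + 1.2892 - 0.0513) = -3.051
Step 2: Compute augmented objective.
t*f(x) = 7.69*0.0 = 0.0
Total = 0.0 - 3.051 = -3.051


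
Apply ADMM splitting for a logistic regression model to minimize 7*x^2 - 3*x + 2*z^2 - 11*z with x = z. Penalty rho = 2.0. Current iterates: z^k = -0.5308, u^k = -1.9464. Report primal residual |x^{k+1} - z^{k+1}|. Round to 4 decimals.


ADMM iteration with rho = 2.0, z^k = -0.5308, u^k = -1.9464
Step 1: x-update.
Minimize 7*x^2 - 3*x + (2.0/2)*(x + 0.5308 - 1.9464)^2
FOC: (2*7 + 2.0)*x = 3 + 2.0*(-0.5308 + 1.9464)
x^{k+1} = 0.3645
Step 2: z-update.
Minimize 2*z^2 - 11*z + (2.0/2)*(0.3645 - z - 1.9464)^2
FOC: (2*2 + 2.0)*z = 11 + 2.0*(0.3645 - 1.9464)
z^{k+1} = 1.306
Step 3: u-update.
u^{k+1} = -1.9464 + 0.3645 - 1.306 = -2.888
Step 4: Primal residual = |0.3645 - 1.306| = 0.9416


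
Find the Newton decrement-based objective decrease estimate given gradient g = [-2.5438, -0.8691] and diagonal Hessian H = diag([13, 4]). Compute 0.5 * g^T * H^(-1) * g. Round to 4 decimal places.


Step 1: H is diagonal, so H^(-1) * g = [-0.1957, -0.2173].
Step 2: g^T H^(-1) g = sum_i g_i^2 / H_ii
  = (-2.5438)^2/13 + (-0.8691)^2/4
  = 0.4978 + 0.1888 = 0.6866
Step 3: Objective decrease = 0.5 * g^T H^(-1) g = 0.3433


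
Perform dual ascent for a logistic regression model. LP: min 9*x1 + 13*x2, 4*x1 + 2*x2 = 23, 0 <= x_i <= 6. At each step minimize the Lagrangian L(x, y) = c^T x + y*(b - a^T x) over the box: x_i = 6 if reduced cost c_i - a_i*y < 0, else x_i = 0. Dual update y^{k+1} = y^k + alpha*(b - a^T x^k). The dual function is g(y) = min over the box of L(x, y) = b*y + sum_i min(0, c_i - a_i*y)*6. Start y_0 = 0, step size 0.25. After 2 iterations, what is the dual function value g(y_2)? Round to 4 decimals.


Dual ascent for LP: min 9*x1 + 13*x2, 4*x1 + 2*x2 = 23, 0 <= x_i <= 6
Step 1: y^k = 0.0, reduced costs: (9.0, 13.0)
  x^k = (0.0, 0.0), subgradient = b - a^T x = 23.0
  y^{k+1} = 0.0 + 0.25*23.0 = 5.75
Step 2: y^k = 5.75, reduced costs: (-14.0, 1.5)
  x^k = (6.0, 0.0), subgradient = b - a^T x = -1.0
  y^{k+1} = 5.75 + 0.25*-1.0 = 5.5
Dual objective at y_2 = 5.5: reduced costs (-13.0, 2.0), box minimizer x = (6.0, 0.0)
g(y_2) = b*y + (c1 - a1*y)*x1 + (c2 - a2*y)*x2 = 23*5.5 + (-13.0)*6.0 + 2.0*0.0 = 126.5 - 78.0 + 0.0 = 48.5


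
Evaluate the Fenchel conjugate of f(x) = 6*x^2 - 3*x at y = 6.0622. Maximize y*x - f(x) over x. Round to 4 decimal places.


f*(y) = sup_x {y*x - a*x^2 - b*x} = sup_x {(y-b)*x - a*x^2}
FOC: (y - b) - 2a*x = 0 => x* = (y - b)/(2a)
x* = (6.0622 + 3)/(2*6) = 0.7552
f*(6.0622) = (y-b)^2/(4a) = (6.0622 + 3)^2/(4*6)
= 82.1235/24 = 3.4218


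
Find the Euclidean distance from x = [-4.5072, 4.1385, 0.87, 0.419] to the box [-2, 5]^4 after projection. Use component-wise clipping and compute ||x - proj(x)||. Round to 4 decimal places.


Project each component onto [-2, 5].
clip(-4.5072) = -2.0, clip(4.1385) = 4.1385, clip(0.87) = 0.87, clip(0.419) = 0.419
Projection = [-2.0, 4.1385, 0.87, 0.419]
Squared diffs: [6.2861, 0.0, 0.0, 0.0]
Distance = sqrt(6.2861) = 2.5072


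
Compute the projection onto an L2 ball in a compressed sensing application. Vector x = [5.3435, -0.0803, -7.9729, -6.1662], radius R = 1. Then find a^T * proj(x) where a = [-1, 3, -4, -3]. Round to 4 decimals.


Step 1: Compute ||x|| (intermediates to 6 decimals).
||x|| = sqrt(5.3435^2 + (-0.0803)^2 + (-7.9729)^2 + (-6.1662)^2) = 11.408269
Step 2: Project.
Since ||x|| > R, scale = R/||x|| = 1/11.408269 = 0.087656, proj(x) = scale * x
proj(x) = [0.46839, -0.007039, -0.698873, -0.540504]
Step 3: Dot product.
a^T * proj(x) = -1*0.46839 + 3*(-0.007039) - 4*(-0.698873) - 3*(-0.540504) = 3.9275


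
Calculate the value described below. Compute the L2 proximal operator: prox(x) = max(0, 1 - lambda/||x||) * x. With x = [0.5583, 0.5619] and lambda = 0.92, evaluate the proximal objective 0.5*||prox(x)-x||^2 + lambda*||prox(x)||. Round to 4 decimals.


Step 1: Compute ||x||.
||x|| = 0.7921
Step 2: Compute scaling factor.
scale = max(0, 1 - 0.92/0.7921) = 0.0
Step 3: prox(x) = [0.0, 0.0]
||prox(x)|| = 0.0
Step 4: Proximal objective.
0.5*||prox-x||^2 = 0.3137
lambda*||prox|| = 0.0
Total = 0.3137


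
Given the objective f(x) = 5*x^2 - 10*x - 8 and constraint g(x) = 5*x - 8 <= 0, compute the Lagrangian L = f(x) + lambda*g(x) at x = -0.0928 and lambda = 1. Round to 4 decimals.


Step 1: Evaluate f(x).
f(-0.0928) = 5*(-0.0928)^2 - 10*(-0.0928) - 8 = -7.0289
Step 2: Evaluate g(x).
g(-0.0928) = 5*-0.0928 - 8 = -8.464
Step 3: Compute Lagrangian.
L = -7.0289 + 1*-8.464 = -15.4929


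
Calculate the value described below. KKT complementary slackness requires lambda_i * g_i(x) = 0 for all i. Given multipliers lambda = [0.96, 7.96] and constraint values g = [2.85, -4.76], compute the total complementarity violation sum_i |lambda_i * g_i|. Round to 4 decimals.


KKT complementary slackness check:
lambda_1 * g_1 = 0.96 * 2.85 = 2.736
lambda_2 * g_2 = 7.96 * -4.76 = -37.8896
Total violation = 2.736 + 37.8896 = 40.6256


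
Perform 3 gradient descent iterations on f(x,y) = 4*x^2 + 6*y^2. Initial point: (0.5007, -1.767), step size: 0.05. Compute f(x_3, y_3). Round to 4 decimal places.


Gradient descent on f(x,y) = 4*x^2 + 6*y^2.
Starting point: (0.5007, -1.767), alpha = 0.05
Step 1: grad_x = 2*4*0.5007 = 4.0056, grad_y = 2*6*-1.767 = -21.204
  x_1 = 0.5007 - 0.05*4.0056 = 0.3004
  y_1 = -1.767 - 0.05*-21.204 = -0.7068
Step 2: grad_x = 2*4*0.3004 = 2.4034, grad_y = 2*6*-0.7068 = -8.4816
  x_2 = 0.3004 - 0.05*2.4034 = 0.1803
  y_2 = -0.7068 - 0.05*-8.4816 = -0.2827
Step 3: grad_x = 2*4*0.1803 = 1.442, grad_y = 2*6*-0.2827 = -3.3926
  x_3 = 0.1803 - 0.05*1.442 = 0.1082
  y_3 = -0.2827 - 0.05*-3.3926 = -0.1131
f(0.1082, -0.1131) = 4*0.1082^2 + 6*(-0.1131)^2 = 0.1235


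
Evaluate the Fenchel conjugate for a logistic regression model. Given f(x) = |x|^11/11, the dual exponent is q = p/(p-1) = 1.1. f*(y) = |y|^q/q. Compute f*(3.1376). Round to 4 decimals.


The conjugate exponent q satisfies 1/p + 1/q = 1.
p = 11, so q = 11/(11 - 1) = 1.1
|y|^q = 3.1376^1.1 = 3.5177
f*(3.1376) = 3.5177 / 1.1 = 3.1979


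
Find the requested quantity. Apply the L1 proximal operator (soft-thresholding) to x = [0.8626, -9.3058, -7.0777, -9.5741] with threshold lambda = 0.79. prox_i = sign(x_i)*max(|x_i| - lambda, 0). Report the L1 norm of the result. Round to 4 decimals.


Soft-thresholding with lambda = 0.79:
prox(0.8626) = sign(0.8626)*max(|0.8626| - 0.79, 0) = 0.0726
prox(-9.3058) = sign(-9.3058)*max(|-9.3058| - 0.79, 0) = -8.5158
prox(-7.0777) = sign(-7.0777)*max(|-7.0777| - 0.79, 0) = -6.2877
prox(-9.5741) = sign(-9.5741)*max(|-9.5741| - 0.79, 0) = -8.7841
prox(x) = [0.0726, -8.5158, -6.2877, -8.7841]
||prox(x)||_1 = 0.0726 + 8.5158 + 6.2877 + 8.7841 = 23.6602


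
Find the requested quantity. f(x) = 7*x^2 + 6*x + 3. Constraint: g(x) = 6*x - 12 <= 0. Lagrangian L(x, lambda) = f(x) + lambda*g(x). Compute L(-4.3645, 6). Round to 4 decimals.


Step 1: Evaluate f(x).
f(-4.3645) = 7*(-4.3645)^2 + 6*(-4.3645) + 3 = 110.155
Step 2: Evaluate g(x).
g(-4.3645) = 6*-4.3645 - 12 = -38.187
Step 3: Compute Lagrangian.
L = 110.155 + 6*-38.187 = -118.967


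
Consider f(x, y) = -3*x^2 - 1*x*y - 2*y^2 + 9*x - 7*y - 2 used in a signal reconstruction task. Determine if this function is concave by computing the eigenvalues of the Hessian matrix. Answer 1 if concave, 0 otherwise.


The Hessian of f(x,y) = -3*x^2 - 1*x*y - 2*y^2 + 9*x - 7*y - 2 is:
H = [[-6, -1], [-1, -4]]
Trace = -6 - 4 = -10
Determinant = -6*-4 - (-1)^2 = 23
Discriminant = (-10)^2 - 4*23 = 8.0
Eigenvalues: lambda_1 = -6.4142, lambda_2 = -3.5858
The function is concave.

1


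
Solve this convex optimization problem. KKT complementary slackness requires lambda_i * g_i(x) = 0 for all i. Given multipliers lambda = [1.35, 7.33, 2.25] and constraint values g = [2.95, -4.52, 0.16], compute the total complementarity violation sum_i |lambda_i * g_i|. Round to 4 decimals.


KKT complementary slackness check:
lambda_1 * g_1 = 1.35 * 2.95 = 3.9825
lambda_2 * g_2 = 7.33 * -4.52 = -33.1316
lambda_3 * g_3 = 2.25 * 0.16 = 0.36
Total violation = 3.9825 + 33.1316 + 0.36 = 37.4741


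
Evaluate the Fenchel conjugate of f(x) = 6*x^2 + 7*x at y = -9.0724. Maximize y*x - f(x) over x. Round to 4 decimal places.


f*(y) = sup_x {y*x - a*x^2 - b*x} = sup_x {(y-b)*x - a*x^2}
FOC: (y - b) - 2a*x = 0 => x* = (y - b)/(2a)
x* = (-9.0724 - 7)/(2*6) = -1.3394
f*(-9.0724) = (y-b)^2/(4a) = (-9.0724 - 7)^2/(4*6)
= 258.322/24 = 10.7634


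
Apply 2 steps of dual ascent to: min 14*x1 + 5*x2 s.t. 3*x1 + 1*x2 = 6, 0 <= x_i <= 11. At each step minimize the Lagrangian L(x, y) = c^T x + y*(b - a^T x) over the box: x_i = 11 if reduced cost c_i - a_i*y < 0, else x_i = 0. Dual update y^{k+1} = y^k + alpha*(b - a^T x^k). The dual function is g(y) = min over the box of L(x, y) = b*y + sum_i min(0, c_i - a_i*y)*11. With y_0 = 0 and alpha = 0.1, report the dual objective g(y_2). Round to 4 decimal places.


Dual ascent for LP: min 14*x1 + 5*x2, 3*x1 + 1*x2 = 6, 0 <= x_i <= 11
Step 1: y^k = 0.0, reduced costs: (14.0, 5.0)
  x^k = (0.0, 0.0), subgradient = b - a^T x = 6.0
  y^{k+1} = 0.0 + 0.1*6.0 = 0.6
Step 2: y^k = 0.6, reduced costs: (12.2, 4.4)
  x^k = (0.0, 0.0), subgradient = b - a^T x = 6.0
  y^{k+1} = 0.6 + 0.1*6.0 = 1.2
Dual objective at y_2 = 1.2: reduced costs (10.4, 3.8), box minimizer x = (0.0, 0.0)
g(y_2) = b*y + (c1 - a1*y)*x1 + (c2 - a2*y)*x2 = 6*1.2 + 10.4*0.0 + 3.8*0.0 = 7.2 + 0.0 + 0.0 = 7.2


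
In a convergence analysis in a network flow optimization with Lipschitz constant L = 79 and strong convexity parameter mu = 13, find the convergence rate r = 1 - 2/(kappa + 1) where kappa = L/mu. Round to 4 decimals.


Step 1: Compute the condition number.
kappa = L/mu = 79/13 = 6.0769
Step 2: Compute the convergence rate.
r = 1 - 2/(kappa + 1) = 1 - 2*mu/(L + mu) = (L - mu)/(L + mu) = 66/92 = 0.7174


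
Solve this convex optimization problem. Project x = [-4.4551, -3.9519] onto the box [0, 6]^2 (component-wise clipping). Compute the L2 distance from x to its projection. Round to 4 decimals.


Project each component onto [0, 6].
clip(-4.4551) = 0.0, clip(-3.9519) = 0.0
Projection = [0.0, 0.0]
Squared diffs: [19.8479, 15.6175]
Distance = sqrt(35.4654) = 5.9553


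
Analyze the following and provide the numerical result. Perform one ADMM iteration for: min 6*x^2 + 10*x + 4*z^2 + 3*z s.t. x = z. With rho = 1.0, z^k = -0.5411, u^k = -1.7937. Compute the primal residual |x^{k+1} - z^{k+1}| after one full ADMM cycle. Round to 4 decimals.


ADMM iteration with rho = 1.0, z^k = -0.5411, u^k = -1.7937
Step 1: x-update.
Minimize 6*x^2 + 10*x + (1.0/2)*(x + 0.5411 - 1.7937)^2
FOC: (2*6 + 1.0)*x = -10 + 1.0*(-0.5411 + 1.7937)
x^{k+1} = -0.6729
Step 2: z-update.
Minimize 4*z^2 + 3*z + (1.0/2)*(-0.6729 - z - 1.7937)^2
FOC: (2*4 + 1.0)*z = -3 + 1.0*(-0.6729 - 1.7937)
z^{k+1} = -0.6074
Step 3: u-update.
u^{k+1} = -1.7937 - 0.6729 + 0.6074 = -1.8592
Step 4: Primal residual = |-0.6729 + 0.6074| = 0.0655


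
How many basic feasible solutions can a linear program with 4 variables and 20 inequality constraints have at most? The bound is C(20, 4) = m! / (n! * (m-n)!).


Each vertex corresponds to some choice of n active constraints out of m, so the number of vertices is at most C(m, n) = m! / (n!(m-n)!).
m = 20, n = 4
Numerator: 20 * 19 * 18 * 17
Denominator: 4! = 24
C(20, 4) = 4845


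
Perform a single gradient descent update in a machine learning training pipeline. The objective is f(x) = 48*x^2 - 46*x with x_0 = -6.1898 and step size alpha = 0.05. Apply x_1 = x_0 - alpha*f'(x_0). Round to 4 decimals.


We compute the gradient at x_0 and apply the update.
f'(x) = 96*x - 46
f'(-6.1898) = 96*-6.1898 - 46 = -640.2208
x_1 = -6.1898 - 0.05*-640.2208 = 25.8212


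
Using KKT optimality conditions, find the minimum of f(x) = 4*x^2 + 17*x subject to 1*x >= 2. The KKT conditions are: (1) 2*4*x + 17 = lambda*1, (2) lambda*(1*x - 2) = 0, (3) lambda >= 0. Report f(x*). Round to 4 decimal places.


Step 1: Try lambda = 0 (constraint inactive).
x_unc = -17/(2*4) = -2.125
Check: 1*-2.125 = -2.125 < 2 -- violated!
Step 2: Constraint must be active: 1*x = 2
x* = 2/1 = 2.0
lambda = (2*4*2.0 + 17)/1 = 33.0
Step 3: Compute optimal value.
f(x*) = 4*2.0^2 + 17*2.0 = 50.0


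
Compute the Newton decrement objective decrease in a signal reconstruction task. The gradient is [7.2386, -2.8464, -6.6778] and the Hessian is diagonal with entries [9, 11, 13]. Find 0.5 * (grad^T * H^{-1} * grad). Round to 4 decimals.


Step 1: H is diagonal, so H^(-1) * g = [0.8043, -0.2588, -0.5137].
Step 2: g^T H^(-1) g = sum_i g_i^2 / H_ii
  = (7.2386)^2/9 + (-2.8464)^2/11 + (-6.6778)^2/13
  = 5.8219 + 0.7365 + 3.4302 = 9.9887
Step 3: Objective decrease = 0.5 * g^T H^(-1) g = 4.9944


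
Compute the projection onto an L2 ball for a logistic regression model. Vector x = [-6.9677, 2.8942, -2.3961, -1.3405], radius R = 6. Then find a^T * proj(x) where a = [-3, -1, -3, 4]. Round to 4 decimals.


Step 1: Compute ||x|| (intermediates to 6 decimals).
||x|| = sqrt((-6.9677)^2 + 2.8942^2 + (-2.3961)^2 + (-1.3405)^2) = 8.028915
Step 2: Project.
Since ||x|| > R, scale = R/||x|| = 6/8.028915 = 0.747299, proj(x) = scale * x
proj(x) = [-5.206955, 2.162833, -1.790603, -1.001754]
Step 3: Dot product.
a^T * proj(x) = -3*(-5.206955) - 1*2.162833 - 3*(-1.790603) + 4*(-1.001754) = 14.8228


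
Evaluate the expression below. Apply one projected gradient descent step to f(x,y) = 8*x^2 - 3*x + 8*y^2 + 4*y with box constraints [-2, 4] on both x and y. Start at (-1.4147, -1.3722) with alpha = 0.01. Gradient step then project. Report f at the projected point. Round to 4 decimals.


Step 1: Compute gradient at (-1.4147, -1.3722).
grad_x = 2*8*-1.4147 - 3 = -25.6352
grad_y = 2*8*-1.3722 + 4 = -17.9552
Step 2: Gradient step.
x_raw = -1.4147 - 0.01*-25.6352 = -1.1583
y_raw = -1.3722 - 0.01*-17.9552 = -1.1926
Step 3: Project onto [-2, 4].
x_proj = clip(-1.1583) = -1.1583
y_proj = clip(-1.1926) = -1.1926
Step 4: Evaluate f.
f(-1.1583, -1.1926) = 20.8179


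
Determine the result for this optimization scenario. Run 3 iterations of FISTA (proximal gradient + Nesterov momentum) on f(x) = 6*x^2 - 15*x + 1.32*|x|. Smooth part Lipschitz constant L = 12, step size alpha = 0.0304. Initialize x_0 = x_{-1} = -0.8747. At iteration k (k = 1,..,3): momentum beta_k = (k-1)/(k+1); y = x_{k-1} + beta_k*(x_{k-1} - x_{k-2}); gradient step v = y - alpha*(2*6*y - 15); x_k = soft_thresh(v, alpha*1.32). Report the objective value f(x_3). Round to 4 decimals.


FISTA on f(x) = 6*x^2 - 15*x + 1.32*|x|
L = 12, alpha = 0.0304
Iteration 1: beta = 0.0, y = -0.8747 + 0.0*(-0.8747 + 0.8747) = -0.8747
  grad(y) = -25.4964, v = y - alpha*grad = -0.0996
  prox(v) = soft_thresh(-0.0996, 0.0401) = -0.0595
Iteration 2: beta = 0.3333, y = -0.0595 + 0.3333*(-0.0595 + 0.8747) = 0.2123
  grad(y) = -12.4529, v = y - alpha*grad = 0.5908
  prox(v) = soft_thresh(0.5908, 0.0401) = 0.5507
Iteration 3: beta = 0.5, y = 0.5507 + 0.5*(0.5507 + 0.0595) = 0.8558
  grad(y) = -4.7305, v = y - alpha*grad = 0.9996
  prox(v) = soft_thresh(0.9996, 0.0401) = 0.9595
f(x_3) = 6*0.9595^2 - 15*0.9595 + 1.32*|0.9595| = -7.6021


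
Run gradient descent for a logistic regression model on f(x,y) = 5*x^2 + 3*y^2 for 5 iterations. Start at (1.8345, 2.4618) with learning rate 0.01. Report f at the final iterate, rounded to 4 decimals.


Gradient descent on f(x,y) = 5*x^2 + 3*y^2.
Starting point: (1.8345, 2.4618), alpha = 0.01
Step 1: grad_x = 2*5*1.8345 = 18.345, grad_y = 2*3*2.4618 = 14.7708
  x_1 = 1.8345 - 0.01*18.345 = 1.6511
  y_1 = 2.4618 - 0.01*14.7708 = 2.3141
Step 2: grad_x = 2*5*1.6511 = 16.5105, grad_y = 2*3*2.3141 = 13.8846
  x_2 = 1.6511 - 0.01*16.5105 = 1.4859
  y_2 = 2.3141 - 0.01*13.8846 = 2.1752
Step 3: grad_x = 2*5*1.4859 = 14.8595, grad_y = 2*3*2.1752 = 13.0515
  x_3 = 1.4859 - 0.01*14.8595 = 1.3374
  y_3 = 2.1752 - 0.01*13.0515 = 2.0447
Step 4: grad_x = 2*5*1.3374 = 13.3735, grad_y = 2*3*2.0447 = 12.2684
  x_4 = 1.3374 - 0.01*13.3735 = 1.2036
  y_4 = 2.0447 - 0.01*12.2684 = 1.922
Step 5: grad_x = 2*5*1.2036 = 12.0362, grad_y = 2*3*1.922 = 11.5323
  x_5 = 1.2036 - 0.01*12.0362 = 1.0833
  y_5 = 1.922 - 0.01*11.5323 = 1.8067
f(1.0833, 1.8067) = 5*1.0833^2 + 3*1.8067^2 = 15.66


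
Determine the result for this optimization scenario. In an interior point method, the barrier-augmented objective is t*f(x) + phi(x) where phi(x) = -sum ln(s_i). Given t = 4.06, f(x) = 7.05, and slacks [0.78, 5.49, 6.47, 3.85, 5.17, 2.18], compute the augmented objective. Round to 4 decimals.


Step 1: Compute log-barrier.
ln values: [-0.2485, 1.7029, 1.8672, 1.3481, 1.6429, 0.7793]
phi = -(-0.2485 + 1.7029 + 1.8672 + 1.3481 + 1.6429 + 0.7793) = -7.0919
Step 2: Compute augmented objective.
t*f(x) = 4.06*7.05 = 28.623
Total = 28.623 - 7.0919 = 21.5311


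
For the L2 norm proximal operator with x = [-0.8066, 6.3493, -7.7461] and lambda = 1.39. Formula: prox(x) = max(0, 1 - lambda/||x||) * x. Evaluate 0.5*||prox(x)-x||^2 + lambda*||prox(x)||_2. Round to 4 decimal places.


Step 1: Compute ||x||.
||x|| = 10.0482
Step 2: Compute scaling factor.
scale = max(0, 1 - 1.39/10.0482) = 0.8617
Step 3: prox(x) = [-0.695, 5.471, -6.6746]
||prox(x)|| = 8.6582
Step 4: Proximal objective.
0.5*||prox-x||^2 = 0.9661
lambda*||prox|| = 12.0349
Total = 13.0009


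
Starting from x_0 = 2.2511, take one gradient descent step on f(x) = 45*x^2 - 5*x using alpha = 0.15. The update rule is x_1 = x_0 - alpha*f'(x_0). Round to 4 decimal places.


We compute the gradient at x_0 and apply the update.
f'(x) = 90*x - 5
f'(2.2511) = 90*2.2511 - 5 = 197.599
x_1 = 2.2511 - 0.15*197.599 = -27.3888


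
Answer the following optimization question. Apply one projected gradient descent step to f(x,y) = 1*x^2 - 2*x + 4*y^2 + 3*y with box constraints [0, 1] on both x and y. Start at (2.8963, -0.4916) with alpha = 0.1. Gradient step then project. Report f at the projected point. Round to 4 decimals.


Step 1: Compute gradient at (2.8963, -0.4916).
grad_x = 2*1*2.8963 - 2 = 3.7926
grad_y = 2*4*-0.4916 + 3 = -0.9328
Step 2: Gradient step.
x_raw = 2.8963 - 0.1*3.7926 = 2.517
y_raw = -0.4916 - 0.1*-0.9328 = -0.3983
Step 3: Project onto [0, 1].
x_proj = clip(2.517) = 1.0
y_proj = clip(-0.3983) = 0.0
Step 4: Evaluate f.
f(1.0, 0.0) = -1.0


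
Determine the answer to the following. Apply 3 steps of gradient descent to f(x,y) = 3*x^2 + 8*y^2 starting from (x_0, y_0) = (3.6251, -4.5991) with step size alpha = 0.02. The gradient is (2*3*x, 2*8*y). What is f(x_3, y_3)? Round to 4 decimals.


Gradient descent on f(x,y) = 3*x^2 + 8*y^2.
Starting point: (3.6251, -4.5991), alpha = 0.02
Step 1: grad_x = 2*3*3.6251 = 21.7506, grad_y = 2*8*-4.5991 = -73.5856
  x_1 = 3.6251 - 0.02*21.7506 = 3.1901
  y_1 = -4.5991 - 0.02*-73.5856 = -3.1274
Step 2: grad_x = 2*3*3.1901 = 19.1405, grad_y = 2*8*-3.1274 = -50.0382
  x_2 = 3.1901 - 0.02*19.1405 = 2.8073
  y_2 = -3.1274 - 0.02*-50.0382 = -2.1266
Step 3: grad_x = 2*3*2.8073 = 16.8437, grad_y = 2*8*-2.1266 = -34.026
  x_3 = 2.8073 - 0.02*16.8437 = 2.4704
  y_3 = -2.1266 - 0.02*-34.026 = -1.4461
f(2.4704, -1.4461) = 3*2.4704^2 + 8*(-1.4461)^2 = 35.0384


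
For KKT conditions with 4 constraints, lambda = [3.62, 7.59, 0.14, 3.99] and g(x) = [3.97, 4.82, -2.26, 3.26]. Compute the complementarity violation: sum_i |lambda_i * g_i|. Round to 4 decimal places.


KKT complementary slackness check:
lambda_1 * g_1 = 3.62 * 3.97 = 14.3714
lambda_2 * g_2 = 7.59 * 4.82 = 36.5838
lambda_3 * g_3 = 0.14 * -2.26 = -0.3164
lambda_4 * g_4 = 3.99 * 3.26 = 13.0074
Total violation = 14.3714 + 36.5838 + 0.3164 + 13.0074 = 64.279


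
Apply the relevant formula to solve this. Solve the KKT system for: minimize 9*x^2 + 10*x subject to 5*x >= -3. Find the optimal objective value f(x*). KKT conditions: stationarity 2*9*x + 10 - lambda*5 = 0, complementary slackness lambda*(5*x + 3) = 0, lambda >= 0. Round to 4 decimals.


Step 1: Try lambda = 0 (constraint inactive).
Stationarity: 2*9*x + 10 = 0
x* = -10/(2*9) = -5/9 = -0.5556 (rounded; the exact value -5/9 is used below)
Check constraint: 5*-0.5556 = -2.778 >= -3 -- satisfied.
Step 2: Compute optimal value.
f(x*) = 9*(-5/9)^2 + 10*(-5/9) = -2.7778


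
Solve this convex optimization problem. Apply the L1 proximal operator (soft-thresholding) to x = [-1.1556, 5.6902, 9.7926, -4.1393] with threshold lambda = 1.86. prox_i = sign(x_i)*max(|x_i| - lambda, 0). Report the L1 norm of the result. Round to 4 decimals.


Soft-thresholding with lambda = 1.86:
prox(-1.1556) = sign(-1.1556)*max(|-1.1556| - 1.86, 0) = 0.0
prox(5.6902) = sign(5.6902)*max(|5.6902| - 1.86, 0) = 3.8302
prox(9.7926) = sign(9.7926)*max(|9.7926| - 1.86, 0) = 7.9326
prox(-4.1393) = sign(-4.1393)*max(|-4.1393| - 1.86, 0) = -2.2793
prox(x) = [0.0, 3.8302, 7.9326, -2.2793]
||prox(x)||_1 = 0.0 + 3.8302 + 7.9326 + 2.2793 = 14.0421


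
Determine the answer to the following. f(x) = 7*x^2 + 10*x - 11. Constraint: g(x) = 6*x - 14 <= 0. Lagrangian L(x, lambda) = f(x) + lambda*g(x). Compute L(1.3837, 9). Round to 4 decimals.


Step 1: Evaluate f(x).
f(1.3837) = 7*1.3837^2 + 10*1.3837 - 11 = 16.2394
Step 2: Evaluate g(x).
g(1.3837) = 6*1.3837 - 14 = -5.6978
Step 3: Compute Lagrangian.
L = 16.2394 + 9*-5.6978 = -35.0408


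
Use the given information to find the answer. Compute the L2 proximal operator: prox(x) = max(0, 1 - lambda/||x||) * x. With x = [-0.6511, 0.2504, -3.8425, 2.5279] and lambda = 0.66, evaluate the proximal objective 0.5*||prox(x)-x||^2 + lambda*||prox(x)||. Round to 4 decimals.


Step 1: Compute ||x||.
||x|| = 4.6521
Step 2: Compute scaling factor.
scale = max(0, 1 - 0.66/4.6521) = 0.8581
Step 3: prox(x) = [-0.5587, 0.2149, -3.2974, 2.1693]
||prox(x)|| = 3.9921
Step 4: Proximal objective.
0.5*||prox-x||^2 = 0.2178
lambda*||prox|| = 2.6348
Total = 2.8526


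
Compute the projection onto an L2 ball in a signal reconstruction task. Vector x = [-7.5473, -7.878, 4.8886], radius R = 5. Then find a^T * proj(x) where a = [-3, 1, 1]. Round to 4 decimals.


Step 1: Compute ||x|| (intermediates to 6 decimals).
||x|| = sqrt((-7.5473)^2 + (-7.878)^2 + 4.8886^2) = 11.955042
Step 2: Project.
Since ||x|| > R, scale = R/||x|| = 5/11.955042 = 0.418234, proj(x) = scale * x
proj(x) = [-3.156537, -3.294847, 2.044579]
Step 3: Dot product.
a^T * proj(x) = -3*(-3.156537) + 1*(-3.294847) + 1*2.044579 = 8.2193


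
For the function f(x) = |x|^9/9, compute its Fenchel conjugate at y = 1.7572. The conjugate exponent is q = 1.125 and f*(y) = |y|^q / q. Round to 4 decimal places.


The conjugate exponent q satisfies 1/p + 1/q = 1.
p = 9, so q = 9/(9 - 1) = 1.125
|y|^q = 1.7572^1.125 = 1.8855
f*(1.7572) = 1.8855 / 1.125 = 1.676


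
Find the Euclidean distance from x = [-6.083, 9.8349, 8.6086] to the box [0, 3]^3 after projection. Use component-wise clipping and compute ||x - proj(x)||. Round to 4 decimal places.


Project each component onto [0, 3].
clip(-6.083) = 0.0, clip(9.8349) = 3.0, clip(8.6086) = 3.0
Projection = [0.0, 3.0, 3.0]
Squared diffs: [37.0029, 46.7159, 31.4564]
Distance = sqrt(115.1752) = 10.732


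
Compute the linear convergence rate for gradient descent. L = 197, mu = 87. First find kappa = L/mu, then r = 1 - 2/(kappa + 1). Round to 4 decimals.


Step 1: Compute the condition number.
kappa = L/mu = 197/87 = 2.2644
Step 2: Compute the convergence rate.
r = 1 - 2/(kappa + 1) = 1 - 2*mu/(L + mu) = (L - mu)/(L + mu) = 110/284 = 0.3873


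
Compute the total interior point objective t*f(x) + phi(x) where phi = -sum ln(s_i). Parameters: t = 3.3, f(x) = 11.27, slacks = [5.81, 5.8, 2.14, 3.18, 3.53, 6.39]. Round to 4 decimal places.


Step 1: Compute log-barrier.
ln values: [1.7596, 1.7579, 0.7608, 1.1569, 1.2613, 1.8547]
phi = -(1.7596 + 1.7579 + 0.7608 + 1.1569 + 1.2613 + 1.8547) = -8.5512
Step 2: Compute augmented objective.
t*f(x) = 3.3*11.27 = 37.191
Total = 37.191 - 8.5512 = 28.6398


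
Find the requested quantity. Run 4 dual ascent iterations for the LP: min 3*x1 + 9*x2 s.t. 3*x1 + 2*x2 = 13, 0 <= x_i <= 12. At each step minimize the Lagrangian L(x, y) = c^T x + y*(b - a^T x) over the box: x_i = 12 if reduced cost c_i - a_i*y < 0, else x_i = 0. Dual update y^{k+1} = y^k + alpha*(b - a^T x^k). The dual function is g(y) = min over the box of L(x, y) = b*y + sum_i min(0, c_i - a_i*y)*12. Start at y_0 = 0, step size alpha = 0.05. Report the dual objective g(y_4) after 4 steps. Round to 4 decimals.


Dual ascent for LP: min 3*x1 + 9*x2, 3*x1 + 2*x2 = 13, 0 <= x_i <= 12
Step 1: y^k = 0.0, reduced costs: (3.0, 9.0)
  x^k = (0.0, 0.0), subgradient = b - a^T x = 13.0
  y^{k+1} = 0.0 + 0.05*13.0 = 0.65
Step 2: y^k = 0.65, reduced costs: (1.05, 7.7)
  x^k = (0.0, 0.0), subgradient = b - a^T x = 13.0
  y^{k+1} = 0.65 + 0.05*13.0 = 1.3
Step 3: y^k = 1.3, reduced costs: (-0.9, 6.4)
  x^k = (12.0, 0.0), subgradient = b - a^T x = -23.0
  y^{k+1} = 1.3 + 0.05*-23.0 = 0.15
Step 4: y^k = 0.15, reduced costs: (2.55, 8.7)
  x^k = (0.0, 0.0), subgradient = b - a^T x = 13.0
  y^{k+1} = 0.15 + 0.05*13.0 = 0.8
Dual objective at y_4 = 0.8: reduced costs (0.6, 7.4), box minimizer x = (0.0, 0.0)
g(y_4) = b*y + (c1 - a1*y)*x1 + (c2 - a2*y)*x2 = 13*0.8 + 0.6*0.0 + 7.4*0.0 = 10.4 + 0.0 + 0.0 = 10.4
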